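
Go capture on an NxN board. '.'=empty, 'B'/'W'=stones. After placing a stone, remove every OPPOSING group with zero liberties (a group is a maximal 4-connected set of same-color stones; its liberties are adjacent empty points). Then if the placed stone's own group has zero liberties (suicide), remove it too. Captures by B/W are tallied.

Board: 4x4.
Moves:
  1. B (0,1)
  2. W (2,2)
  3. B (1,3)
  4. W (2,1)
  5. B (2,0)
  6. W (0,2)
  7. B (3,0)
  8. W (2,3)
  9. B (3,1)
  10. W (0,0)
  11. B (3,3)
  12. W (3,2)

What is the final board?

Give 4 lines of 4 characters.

Answer: WBW.
...B
BWWW
BBW.

Derivation:
Move 1: B@(0,1) -> caps B=0 W=0
Move 2: W@(2,2) -> caps B=0 W=0
Move 3: B@(1,3) -> caps B=0 W=0
Move 4: W@(2,1) -> caps B=0 W=0
Move 5: B@(2,0) -> caps B=0 W=0
Move 6: W@(0,2) -> caps B=0 W=0
Move 7: B@(3,0) -> caps B=0 W=0
Move 8: W@(2,3) -> caps B=0 W=0
Move 9: B@(3,1) -> caps B=0 W=0
Move 10: W@(0,0) -> caps B=0 W=0
Move 11: B@(3,3) -> caps B=0 W=0
Move 12: W@(3,2) -> caps B=0 W=1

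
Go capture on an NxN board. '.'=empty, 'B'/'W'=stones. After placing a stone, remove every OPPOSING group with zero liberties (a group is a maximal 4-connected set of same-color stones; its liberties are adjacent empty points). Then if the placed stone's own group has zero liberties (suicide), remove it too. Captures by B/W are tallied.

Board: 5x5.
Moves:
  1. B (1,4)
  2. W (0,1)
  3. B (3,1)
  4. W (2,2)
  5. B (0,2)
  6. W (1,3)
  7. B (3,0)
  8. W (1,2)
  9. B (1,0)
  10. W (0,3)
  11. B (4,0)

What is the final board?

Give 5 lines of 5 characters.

Answer: .W.W.
B.WWB
..W..
BB...
B....

Derivation:
Move 1: B@(1,4) -> caps B=0 W=0
Move 2: W@(0,1) -> caps B=0 W=0
Move 3: B@(3,1) -> caps B=0 W=0
Move 4: W@(2,2) -> caps B=0 W=0
Move 5: B@(0,2) -> caps B=0 W=0
Move 6: W@(1,3) -> caps B=0 W=0
Move 7: B@(3,0) -> caps B=0 W=0
Move 8: W@(1,2) -> caps B=0 W=0
Move 9: B@(1,0) -> caps B=0 W=0
Move 10: W@(0,3) -> caps B=0 W=1
Move 11: B@(4,0) -> caps B=0 W=1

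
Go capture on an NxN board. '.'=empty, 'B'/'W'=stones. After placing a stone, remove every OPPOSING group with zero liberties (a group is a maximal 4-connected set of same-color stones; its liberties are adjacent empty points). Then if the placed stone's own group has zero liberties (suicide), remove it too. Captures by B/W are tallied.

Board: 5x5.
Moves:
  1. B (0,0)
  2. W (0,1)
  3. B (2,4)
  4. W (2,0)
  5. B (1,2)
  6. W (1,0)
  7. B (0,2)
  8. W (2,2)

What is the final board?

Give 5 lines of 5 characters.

Answer: .WB..
W.B..
W.W.B
.....
.....

Derivation:
Move 1: B@(0,0) -> caps B=0 W=0
Move 2: W@(0,1) -> caps B=0 W=0
Move 3: B@(2,4) -> caps B=0 W=0
Move 4: W@(2,0) -> caps B=0 W=0
Move 5: B@(1,2) -> caps B=0 W=0
Move 6: W@(1,0) -> caps B=0 W=1
Move 7: B@(0,2) -> caps B=0 W=1
Move 8: W@(2,2) -> caps B=0 W=1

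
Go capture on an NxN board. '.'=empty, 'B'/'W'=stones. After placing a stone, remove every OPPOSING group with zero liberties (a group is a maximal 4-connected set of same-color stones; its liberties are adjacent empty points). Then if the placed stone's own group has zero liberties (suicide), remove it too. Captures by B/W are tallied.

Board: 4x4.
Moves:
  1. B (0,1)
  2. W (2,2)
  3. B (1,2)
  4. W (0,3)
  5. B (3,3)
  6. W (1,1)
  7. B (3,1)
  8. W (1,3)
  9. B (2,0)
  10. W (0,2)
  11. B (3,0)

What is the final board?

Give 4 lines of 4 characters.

Answer: .BWW
.W.W
B.W.
BB.B

Derivation:
Move 1: B@(0,1) -> caps B=0 W=0
Move 2: W@(2,2) -> caps B=0 W=0
Move 3: B@(1,2) -> caps B=0 W=0
Move 4: W@(0,3) -> caps B=0 W=0
Move 5: B@(3,3) -> caps B=0 W=0
Move 6: W@(1,1) -> caps B=0 W=0
Move 7: B@(3,1) -> caps B=0 W=0
Move 8: W@(1,3) -> caps B=0 W=0
Move 9: B@(2,0) -> caps B=0 W=0
Move 10: W@(0,2) -> caps B=0 W=1
Move 11: B@(3,0) -> caps B=0 W=1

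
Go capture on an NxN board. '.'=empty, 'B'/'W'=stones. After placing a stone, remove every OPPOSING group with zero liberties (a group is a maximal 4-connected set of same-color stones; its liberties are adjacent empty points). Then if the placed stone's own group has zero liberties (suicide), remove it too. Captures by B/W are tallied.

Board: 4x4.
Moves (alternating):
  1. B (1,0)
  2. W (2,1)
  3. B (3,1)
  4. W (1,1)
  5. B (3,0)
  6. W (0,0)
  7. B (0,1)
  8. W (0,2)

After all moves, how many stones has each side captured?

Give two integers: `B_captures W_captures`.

Move 1: B@(1,0) -> caps B=0 W=0
Move 2: W@(2,1) -> caps B=0 W=0
Move 3: B@(3,1) -> caps B=0 W=0
Move 4: W@(1,1) -> caps B=0 W=0
Move 5: B@(3,0) -> caps B=0 W=0
Move 6: W@(0,0) -> caps B=0 W=0
Move 7: B@(0,1) -> caps B=1 W=0
Move 8: W@(0,2) -> caps B=1 W=0

Answer: 1 0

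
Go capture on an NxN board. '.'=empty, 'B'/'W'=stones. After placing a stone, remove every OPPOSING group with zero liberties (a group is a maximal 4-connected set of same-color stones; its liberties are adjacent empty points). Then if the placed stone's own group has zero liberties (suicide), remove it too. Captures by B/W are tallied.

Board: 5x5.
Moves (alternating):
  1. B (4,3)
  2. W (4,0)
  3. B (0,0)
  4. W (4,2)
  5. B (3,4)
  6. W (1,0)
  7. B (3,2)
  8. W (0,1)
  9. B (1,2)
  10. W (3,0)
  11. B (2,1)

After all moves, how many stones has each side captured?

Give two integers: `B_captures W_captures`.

Move 1: B@(4,3) -> caps B=0 W=0
Move 2: W@(4,0) -> caps B=0 W=0
Move 3: B@(0,0) -> caps B=0 W=0
Move 4: W@(4,2) -> caps B=0 W=0
Move 5: B@(3,4) -> caps B=0 W=0
Move 6: W@(1,0) -> caps B=0 W=0
Move 7: B@(3,2) -> caps B=0 W=0
Move 8: W@(0,1) -> caps B=0 W=1
Move 9: B@(1,2) -> caps B=0 W=1
Move 10: W@(3,0) -> caps B=0 W=1
Move 11: B@(2,1) -> caps B=0 W=1

Answer: 0 1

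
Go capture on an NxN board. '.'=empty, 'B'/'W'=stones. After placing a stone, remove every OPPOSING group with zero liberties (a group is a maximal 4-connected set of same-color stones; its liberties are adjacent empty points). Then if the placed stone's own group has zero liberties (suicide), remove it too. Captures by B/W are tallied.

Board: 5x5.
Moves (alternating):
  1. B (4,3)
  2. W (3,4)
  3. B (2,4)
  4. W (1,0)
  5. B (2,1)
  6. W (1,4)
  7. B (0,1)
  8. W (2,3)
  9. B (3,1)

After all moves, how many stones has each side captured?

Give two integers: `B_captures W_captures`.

Answer: 0 1

Derivation:
Move 1: B@(4,3) -> caps B=0 W=0
Move 2: W@(3,4) -> caps B=0 W=0
Move 3: B@(2,4) -> caps B=0 W=0
Move 4: W@(1,0) -> caps B=0 W=0
Move 5: B@(2,1) -> caps B=0 W=0
Move 6: W@(1,4) -> caps B=0 W=0
Move 7: B@(0,1) -> caps B=0 W=0
Move 8: W@(2,3) -> caps B=0 W=1
Move 9: B@(3,1) -> caps B=0 W=1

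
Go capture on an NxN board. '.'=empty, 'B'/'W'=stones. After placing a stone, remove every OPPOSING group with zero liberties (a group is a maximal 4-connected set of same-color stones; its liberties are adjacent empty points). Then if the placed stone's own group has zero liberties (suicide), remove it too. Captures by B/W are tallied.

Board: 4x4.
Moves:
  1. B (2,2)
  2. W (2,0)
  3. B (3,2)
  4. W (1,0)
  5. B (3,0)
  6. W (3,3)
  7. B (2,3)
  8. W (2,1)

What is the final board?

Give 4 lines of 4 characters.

Answer: ....
W...
WWBB
B.B.

Derivation:
Move 1: B@(2,2) -> caps B=0 W=0
Move 2: W@(2,0) -> caps B=0 W=0
Move 3: B@(3,2) -> caps B=0 W=0
Move 4: W@(1,0) -> caps B=0 W=0
Move 5: B@(3,0) -> caps B=0 W=0
Move 6: W@(3,3) -> caps B=0 W=0
Move 7: B@(2,3) -> caps B=1 W=0
Move 8: W@(2,1) -> caps B=1 W=0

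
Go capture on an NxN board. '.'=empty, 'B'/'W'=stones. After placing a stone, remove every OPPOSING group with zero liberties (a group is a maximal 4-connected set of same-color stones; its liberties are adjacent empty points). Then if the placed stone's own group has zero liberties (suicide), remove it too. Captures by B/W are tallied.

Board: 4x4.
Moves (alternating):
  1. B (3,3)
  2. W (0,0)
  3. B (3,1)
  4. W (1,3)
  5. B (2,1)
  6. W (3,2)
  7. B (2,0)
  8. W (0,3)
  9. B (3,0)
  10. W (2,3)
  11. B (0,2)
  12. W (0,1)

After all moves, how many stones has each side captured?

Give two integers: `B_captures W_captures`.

Move 1: B@(3,3) -> caps B=0 W=0
Move 2: W@(0,0) -> caps B=0 W=0
Move 3: B@(3,1) -> caps B=0 W=0
Move 4: W@(1,3) -> caps B=0 W=0
Move 5: B@(2,1) -> caps B=0 W=0
Move 6: W@(3,2) -> caps B=0 W=0
Move 7: B@(2,0) -> caps B=0 W=0
Move 8: W@(0,3) -> caps B=0 W=0
Move 9: B@(3,0) -> caps B=0 W=0
Move 10: W@(2,3) -> caps B=0 W=1
Move 11: B@(0,2) -> caps B=0 W=1
Move 12: W@(0,1) -> caps B=0 W=1

Answer: 0 1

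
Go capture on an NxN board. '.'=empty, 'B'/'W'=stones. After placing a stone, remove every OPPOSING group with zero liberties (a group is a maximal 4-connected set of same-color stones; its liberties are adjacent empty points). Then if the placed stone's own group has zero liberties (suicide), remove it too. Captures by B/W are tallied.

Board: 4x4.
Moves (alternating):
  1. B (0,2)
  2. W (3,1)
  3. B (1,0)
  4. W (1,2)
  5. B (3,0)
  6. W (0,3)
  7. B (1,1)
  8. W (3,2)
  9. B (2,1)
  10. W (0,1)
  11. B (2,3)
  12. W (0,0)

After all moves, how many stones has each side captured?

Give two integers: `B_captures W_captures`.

Answer: 0 1

Derivation:
Move 1: B@(0,2) -> caps B=0 W=0
Move 2: W@(3,1) -> caps B=0 W=0
Move 3: B@(1,0) -> caps B=0 W=0
Move 4: W@(1,2) -> caps B=0 W=0
Move 5: B@(3,0) -> caps B=0 W=0
Move 6: W@(0,3) -> caps B=0 W=0
Move 7: B@(1,1) -> caps B=0 W=0
Move 8: W@(3,2) -> caps B=0 W=0
Move 9: B@(2,1) -> caps B=0 W=0
Move 10: W@(0,1) -> caps B=0 W=1
Move 11: B@(2,3) -> caps B=0 W=1
Move 12: W@(0,0) -> caps B=0 W=1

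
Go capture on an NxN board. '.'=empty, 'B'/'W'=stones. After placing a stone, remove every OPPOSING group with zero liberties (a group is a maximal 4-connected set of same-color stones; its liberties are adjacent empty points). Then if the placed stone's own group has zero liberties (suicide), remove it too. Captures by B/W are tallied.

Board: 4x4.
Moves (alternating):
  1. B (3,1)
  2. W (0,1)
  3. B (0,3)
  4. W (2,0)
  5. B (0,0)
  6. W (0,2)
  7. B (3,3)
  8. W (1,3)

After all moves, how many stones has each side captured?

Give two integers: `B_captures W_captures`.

Answer: 0 1

Derivation:
Move 1: B@(3,1) -> caps B=0 W=0
Move 2: W@(0,1) -> caps B=0 W=0
Move 3: B@(0,3) -> caps B=0 W=0
Move 4: W@(2,0) -> caps B=0 W=0
Move 5: B@(0,0) -> caps B=0 W=0
Move 6: W@(0,2) -> caps B=0 W=0
Move 7: B@(3,3) -> caps B=0 W=0
Move 8: W@(1,3) -> caps B=0 W=1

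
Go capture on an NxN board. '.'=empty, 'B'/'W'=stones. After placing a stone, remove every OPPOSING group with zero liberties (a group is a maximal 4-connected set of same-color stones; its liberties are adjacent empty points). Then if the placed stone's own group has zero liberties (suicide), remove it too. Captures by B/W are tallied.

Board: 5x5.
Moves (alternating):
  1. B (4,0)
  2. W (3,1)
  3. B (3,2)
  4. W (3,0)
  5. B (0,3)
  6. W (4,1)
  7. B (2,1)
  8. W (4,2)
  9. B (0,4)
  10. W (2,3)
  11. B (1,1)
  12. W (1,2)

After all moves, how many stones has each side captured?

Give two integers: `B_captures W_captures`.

Answer: 0 1

Derivation:
Move 1: B@(4,0) -> caps B=0 W=0
Move 2: W@(3,1) -> caps B=0 W=0
Move 3: B@(3,2) -> caps B=0 W=0
Move 4: W@(3,0) -> caps B=0 W=0
Move 5: B@(0,3) -> caps B=0 W=0
Move 6: W@(4,1) -> caps B=0 W=1
Move 7: B@(2,1) -> caps B=0 W=1
Move 8: W@(4,2) -> caps B=0 W=1
Move 9: B@(0,4) -> caps B=0 W=1
Move 10: W@(2,3) -> caps B=0 W=1
Move 11: B@(1,1) -> caps B=0 W=1
Move 12: W@(1,2) -> caps B=0 W=1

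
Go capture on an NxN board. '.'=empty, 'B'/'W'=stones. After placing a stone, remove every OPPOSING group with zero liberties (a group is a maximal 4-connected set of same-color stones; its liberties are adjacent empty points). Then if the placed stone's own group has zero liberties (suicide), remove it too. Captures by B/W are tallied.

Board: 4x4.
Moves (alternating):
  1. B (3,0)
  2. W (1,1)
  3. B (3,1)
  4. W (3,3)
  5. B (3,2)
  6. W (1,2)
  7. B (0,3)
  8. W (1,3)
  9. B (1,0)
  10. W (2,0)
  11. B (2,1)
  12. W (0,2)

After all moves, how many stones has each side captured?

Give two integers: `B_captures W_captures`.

Answer: 1 1

Derivation:
Move 1: B@(3,0) -> caps B=0 W=0
Move 2: W@(1,1) -> caps B=0 W=0
Move 3: B@(3,1) -> caps B=0 W=0
Move 4: W@(3,3) -> caps B=0 W=0
Move 5: B@(3,2) -> caps B=0 W=0
Move 6: W@(1,2) -> caps B=0 W=0
Move 7: B@(0,3) -> caps B=0 W=0
Move 8: W@(1,3) -> caps B=0 W=0
Move 9: B@(1,0) -> caps B=0 W=0
Move 10: W@(2,0) -> caps B=0 W=0
Move 11: B@(2,1) -> caps B=1 W=0
Move 12: W@(0,2) -> caps B=1 W=1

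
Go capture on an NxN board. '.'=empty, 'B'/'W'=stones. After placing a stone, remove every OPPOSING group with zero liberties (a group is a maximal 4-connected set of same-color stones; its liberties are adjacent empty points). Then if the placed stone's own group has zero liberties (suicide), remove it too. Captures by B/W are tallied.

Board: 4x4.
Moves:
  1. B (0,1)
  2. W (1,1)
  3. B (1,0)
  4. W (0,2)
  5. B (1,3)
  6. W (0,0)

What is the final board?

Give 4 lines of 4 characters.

Move 1: B@(0,1) -> caps B=0 W=0
Move 2: W@(1,1) -> caps B=0 W=0
Move 3: B@(1,0) -> caps B=0 W=0
Move 4: W@(0,2) -> caps B=0 W=0
Move 5: B@(1,3) -> caps B=0 W=0
Move 6: W@(0,0) -> caps B=0 W=1

Answer: W.W.
BW.B
....
....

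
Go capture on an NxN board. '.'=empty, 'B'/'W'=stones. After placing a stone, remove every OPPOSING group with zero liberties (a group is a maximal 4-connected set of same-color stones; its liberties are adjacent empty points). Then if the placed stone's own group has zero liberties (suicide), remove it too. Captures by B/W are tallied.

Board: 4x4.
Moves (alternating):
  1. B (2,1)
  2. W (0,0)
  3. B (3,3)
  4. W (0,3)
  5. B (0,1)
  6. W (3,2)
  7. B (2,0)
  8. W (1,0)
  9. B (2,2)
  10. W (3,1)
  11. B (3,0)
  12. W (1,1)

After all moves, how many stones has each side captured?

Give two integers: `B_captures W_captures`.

Move 1: B@(2,1) -> caps B=0 W=0
Move 2: W@(0,0) -> caps B=0 W=0
Move 3: B@(3,3) -> caps B=0 W=0
Move 4: W@(0,3) -> caps B=0 W=0
Move 5: B@(0,1) -> caps B=0 W=0
Move 6: W@(3,2) -> caps B=0 W=0
Move 7: B@(2,0) -> caps B=0 W=0
Move 8: W@(1,0) -> caps B=0 W=0
Move 9: B@(2,2) -> caps B=0 W=0
Move 10: W@(3,1) -> caps B=0 W=0
Move 11: B@(3,0) -> caps B=2 W=0
Move 12: W@(1,1) -> caps B=2 W=0

Answer: 2 0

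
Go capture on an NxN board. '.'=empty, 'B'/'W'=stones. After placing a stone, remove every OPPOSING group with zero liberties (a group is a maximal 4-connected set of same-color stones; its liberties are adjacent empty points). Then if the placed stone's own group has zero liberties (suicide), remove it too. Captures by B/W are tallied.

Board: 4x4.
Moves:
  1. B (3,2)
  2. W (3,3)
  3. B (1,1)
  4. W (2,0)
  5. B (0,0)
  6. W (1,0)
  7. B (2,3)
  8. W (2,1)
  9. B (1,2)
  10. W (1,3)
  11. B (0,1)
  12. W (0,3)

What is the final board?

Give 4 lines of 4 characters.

Answer: BB.W
WBBW
WW.B
..B.

Derivation:
Move 1: B@(3,2) -> caps B=0 W=0
Move 2: W@(3,3) -> caps B=0 W=0
Move 3: B@(1,1) -> caps B=0 W=0
Move 4: W@(2,0) -> caps B=0 W=0
Move 5: B@(0,0) -> caps B=0 W=0
Move 6: W@(1,0) -> caps B=0 W=0
Move 7: B@(2,3) -> caps B=1 W=0
Move 8: W@(2,1) -> caps B=1 W=0
Move 9: B@(1,2) -> caps B=1 W=0
Move 10: W@(1,3) -> caps B=1 W=0
Move 11: B@(0,1) -> caps B=1 W=0
Move 12: W@(0,3) -> caps B=1 W=0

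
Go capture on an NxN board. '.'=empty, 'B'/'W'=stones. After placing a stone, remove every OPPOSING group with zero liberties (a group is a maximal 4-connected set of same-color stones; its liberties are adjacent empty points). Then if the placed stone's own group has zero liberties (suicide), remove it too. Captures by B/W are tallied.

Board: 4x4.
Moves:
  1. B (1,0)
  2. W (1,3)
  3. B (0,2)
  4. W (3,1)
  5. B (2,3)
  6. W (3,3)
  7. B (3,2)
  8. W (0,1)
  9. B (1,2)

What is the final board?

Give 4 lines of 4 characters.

Answer: .WB.
B.BW
...B
.WB.

Derivation:
Move 1: B@(1,0) -> caps B=0 W=0
Move 2: W@(1,3) -> caps B=0 W=0
Move 3: B@(0,2) -> caps B=0 W=0
Move 4: W@(3,1) -> caps B=0 W=0
Move 5: B@(2,3) -> caps B=0 W=0
Move 6: W@(3,3) -> caps B=0 W=0
Move 7: B@(3,2) -> caps B=1 W=0
Move 8: W@(0,1) -> caps B=1 W=0
Move 9: B@(1,2) -> caps B=1 W=0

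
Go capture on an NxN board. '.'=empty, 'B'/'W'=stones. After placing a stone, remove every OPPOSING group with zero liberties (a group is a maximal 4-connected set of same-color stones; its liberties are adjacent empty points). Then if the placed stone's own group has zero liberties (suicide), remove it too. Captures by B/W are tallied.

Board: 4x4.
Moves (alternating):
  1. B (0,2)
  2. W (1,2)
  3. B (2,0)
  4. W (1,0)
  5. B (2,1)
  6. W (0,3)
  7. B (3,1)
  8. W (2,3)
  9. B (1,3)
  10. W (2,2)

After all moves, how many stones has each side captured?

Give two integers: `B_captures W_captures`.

Answer: 1 0

Derivation:
Move 1: B@(0,2) -> caps B=0 W=0
Move 2: W@(1,2) -> caps B=0 W=0
Move 3: B@(2,0) -> caps B=0 W=0
Move 4: W@(1,0) -> caps B=0 W=0
Move 5: B@(2,1) -> caps B=0 W=0
Move 6: W@(0,3) -> caps B=0 W=0
Move 7: B@(3,1) -> caps B=0 W=0
Move 8: W@(2,3) -> caps B=0 W=0
Move 9: B@(1,3) -> caps B=1 W=0
Move 10: W@(2,2) -> caps B=1 W=0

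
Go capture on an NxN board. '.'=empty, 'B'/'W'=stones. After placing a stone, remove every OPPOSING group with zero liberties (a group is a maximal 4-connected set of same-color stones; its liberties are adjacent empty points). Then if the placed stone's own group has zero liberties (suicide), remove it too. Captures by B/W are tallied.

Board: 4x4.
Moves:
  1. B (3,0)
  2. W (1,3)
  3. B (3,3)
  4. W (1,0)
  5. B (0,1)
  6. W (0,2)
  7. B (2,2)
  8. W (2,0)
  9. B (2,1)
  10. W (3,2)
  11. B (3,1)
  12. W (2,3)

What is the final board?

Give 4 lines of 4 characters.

Answer: .BW.
W..W
WBBW
BB.B

Derivation:
Move 1: B@(3,0) -> caps B=0 W=0
Move 2: W@(1,3) -> caps B=0 W=0
Move 3: B@(3,3) -> caps B=0 W=0
Move 4: W@(1,0) -> caps B=0 W=0
Move 5: B@(0,1) -> caps B=0 W=0
Move 6: W@(0,2) -> caps B=0 W=0
Move 7: B@(2,2) -> caps B=0 W=0
Move 8: W@(2,0) -> caps B=0 W=0
Move 9: B@(2,1) -> caps B=0 W=0
Move 10: W@(3,2) -> caps B=0 W=0
Move 11: B@(3,1) -> caps B=1 W=0
Move 12: W@(2,3) -> caps B=1 W=0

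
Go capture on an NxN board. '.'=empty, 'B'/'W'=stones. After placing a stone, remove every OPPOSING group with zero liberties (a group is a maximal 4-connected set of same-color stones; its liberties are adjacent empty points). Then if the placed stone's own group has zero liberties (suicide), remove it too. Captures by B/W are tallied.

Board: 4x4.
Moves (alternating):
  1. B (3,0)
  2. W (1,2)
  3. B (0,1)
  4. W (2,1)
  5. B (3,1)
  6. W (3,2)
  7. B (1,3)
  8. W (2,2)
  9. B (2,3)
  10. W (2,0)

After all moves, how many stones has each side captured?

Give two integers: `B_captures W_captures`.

Answer: 0 2

Derivation:
Move 1: B@(3,0) -> caps B=0 W=0
Move 2: W@(1,2) -> caps B=0 W=0
Move 3: B@(0,1) -> caps B=0 W=0
Move 4: W@(2,1) -> caps B=0 W=0
Move 5: B@(3,1) -> caps B=0 W=0
Move 6: W@(3,2) -> caps B=0 W=0
Move 7: B@(1,3) -> caps B=0 W=0
Move 8: W@(2,2) -> caps B=0 W=0
Move 9: B@(2,3) -> caps B=0 W=0
Move 10: W@(2,0) -> caps B=0 W=2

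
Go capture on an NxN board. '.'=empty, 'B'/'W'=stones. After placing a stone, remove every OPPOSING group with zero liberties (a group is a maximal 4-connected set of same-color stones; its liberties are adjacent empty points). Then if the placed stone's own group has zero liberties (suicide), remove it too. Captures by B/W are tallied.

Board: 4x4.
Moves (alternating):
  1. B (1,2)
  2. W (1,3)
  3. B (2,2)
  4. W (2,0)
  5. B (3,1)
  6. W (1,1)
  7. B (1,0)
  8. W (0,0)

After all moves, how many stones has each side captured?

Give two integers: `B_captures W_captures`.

Move 1: B@(1,2) -> caps B=0 W=0
Move 2: W@(1,3) -> caps B=0 W=0
Move 3: B@(2,2) -> caps B=0 W=0
Move 4: W@(2,0) -> caps B=0 W=0
Move 5: B@(3,1) -> caps B=0 W=0
Move 6: W@(1,1) -> caps B=0 W=0
Move 7: B@(1,0) -> caps B=0 W=0
Move 8: W@(0,0) -> caps B=0 W=1

Answer: 0 1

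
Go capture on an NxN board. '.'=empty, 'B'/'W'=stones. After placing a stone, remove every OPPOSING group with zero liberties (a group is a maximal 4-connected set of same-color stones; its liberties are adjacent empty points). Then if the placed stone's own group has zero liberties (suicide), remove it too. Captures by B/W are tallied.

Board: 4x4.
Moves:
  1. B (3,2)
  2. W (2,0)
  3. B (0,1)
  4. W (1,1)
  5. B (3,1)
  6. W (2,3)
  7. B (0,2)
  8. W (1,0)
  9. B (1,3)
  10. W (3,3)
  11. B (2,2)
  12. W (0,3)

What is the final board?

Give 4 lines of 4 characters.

Move 1: B@(3,2) -> caps B=0 W=0
Move 2: W@(2,0) -> caps B=0 W=0
Move 3: B@(0,1) -> caps B=0 W=0
Move 4: W@(1,1) -> caps B=0 W=0
Move 5: B@(3,1) -> caps B=0 W=0
Move 6: W@(2,3) -> caps B=0 W=0
Move 7: B@(0,2) -> caps B=0 W=0
Move 8: W@(1,0) -> caps B=0 W=0
Move 9: B@(1,3) -> caps B=0 W=0
Move 10: W@(3,3) -> caps B=0 W=0
Move 11: B@(2,2) -> caps B=2 W=0
Move 12: W@(0,3) -> caps B=2 W=0

Answer: .BB.
WW.B
W.B.
.BB.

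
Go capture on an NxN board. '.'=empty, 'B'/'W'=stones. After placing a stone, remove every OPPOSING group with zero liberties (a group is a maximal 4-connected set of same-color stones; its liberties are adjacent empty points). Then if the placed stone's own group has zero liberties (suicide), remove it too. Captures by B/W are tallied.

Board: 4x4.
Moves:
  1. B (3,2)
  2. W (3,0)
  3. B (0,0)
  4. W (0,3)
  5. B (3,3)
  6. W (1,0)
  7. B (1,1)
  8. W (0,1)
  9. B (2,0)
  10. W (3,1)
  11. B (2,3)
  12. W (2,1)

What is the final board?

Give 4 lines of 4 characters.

Answer: .W.W
WB..
.W.B
WWBB

Derivation:
Move 1: B@(3,2) -> caps B=0 W=0
Move 2: W@(3,0) -> caps B=0 W=0
Move 3: B@(0,0) -> caps B=0 W=0
Move 4: W@(0,3) -> caps B=0 W=0
Move 5: B@(3,3) -> caps B=0 W=0
Move 6: W@(1,0) -> caps B=0 W=0
Move 7: B@(1,1) -> caps B=0 W=0
Move 8: W@(0,1) -> caps B=0 W=1
Move 9: B@(2,0) -> caps B=0 W=1
Move 10: W@(3,1) -> caps B=0 W=1
Move 11: B@(2,3) -> caps B=0 W=1
Move 12: W@(2,1) -> caps B=0 W=2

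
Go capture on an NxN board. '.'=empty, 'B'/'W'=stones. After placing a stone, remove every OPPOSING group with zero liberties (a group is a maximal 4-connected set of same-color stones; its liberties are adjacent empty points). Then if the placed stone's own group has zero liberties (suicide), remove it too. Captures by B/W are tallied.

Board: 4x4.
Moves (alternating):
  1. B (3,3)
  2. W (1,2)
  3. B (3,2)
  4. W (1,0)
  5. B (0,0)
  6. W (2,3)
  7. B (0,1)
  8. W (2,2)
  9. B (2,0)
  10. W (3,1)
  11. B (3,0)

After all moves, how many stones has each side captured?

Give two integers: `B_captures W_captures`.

Answer: 0 2

Derivation:
Move 1: B@(3,3) -> caps B=0 W=0
Move 2: W@(1,2) -> caps B=0 W=0
Move 3: B@(3,2) -> caps B=0 W=0
Move 4: W@(1,0) -> caps B=0 W=0
Move 5: B@(0,0) -> caps B=0 W=0
Move 6: W@(2,3) -> caps B=0 W=0
Move 7: B@(0,1) -> caps B=0 W=0
Move 8: W@(2,2) -> caps B=0 W=0
Move 9: B@(2,0) -> caps B=0 W=0
Move 10: W@(3,1) -> caps B=0 W=2
Move 11: B@(3,0) -> caps B=0 W=2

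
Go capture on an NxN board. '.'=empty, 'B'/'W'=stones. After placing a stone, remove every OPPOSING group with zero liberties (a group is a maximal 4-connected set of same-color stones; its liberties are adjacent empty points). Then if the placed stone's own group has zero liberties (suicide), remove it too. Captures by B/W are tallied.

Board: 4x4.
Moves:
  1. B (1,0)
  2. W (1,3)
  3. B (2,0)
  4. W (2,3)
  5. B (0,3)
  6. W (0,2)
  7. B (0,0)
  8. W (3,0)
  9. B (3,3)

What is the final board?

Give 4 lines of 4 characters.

Answer: B.W.
B..W
B..W
W..B

Derivation:
Move 1: B@(1,0) -> caps B=0 W=0
Move 2: W@(1,3) -> caps B=0 W=0
Move 3: B@(2,0) -> caps B=0 W=0
Move 4: W@(2,3) -> caps B=0 W=0
Move 5: B@(0,3) -> caps B=0 W=0
Move 6: W@(0,2) -> caps B=0 W=1
Move 7: B@(0,0) -> caps B=0 W=1
Move 8: W@(3,0) -> caps B=0 W=1
Move 9: B@(3,3) -> caps B=0 W=1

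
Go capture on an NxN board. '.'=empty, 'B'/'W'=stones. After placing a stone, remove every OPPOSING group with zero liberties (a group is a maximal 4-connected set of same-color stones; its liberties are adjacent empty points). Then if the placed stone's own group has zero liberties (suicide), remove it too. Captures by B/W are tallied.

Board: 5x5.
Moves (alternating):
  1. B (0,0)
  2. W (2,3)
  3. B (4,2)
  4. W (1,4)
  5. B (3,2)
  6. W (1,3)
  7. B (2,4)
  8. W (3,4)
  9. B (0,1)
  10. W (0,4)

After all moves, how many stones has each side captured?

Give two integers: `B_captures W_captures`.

Answer: 0 1

Derivation:
Move 1: B@(0,0) -> caps B=0 W=0
Move 2: W@(2,3) -> caps B=0 W=0
Move 3: B@(4,2) -> caps B=0 W=0
Move 4: W@(1,4) -> caps B=0 W=0
Move 5: B@(3,2) -> caps B=0 W=0
Move 6: W@(1,3) -> caps B=0 W=0
Move 7: B@(2,4) -> caps B=0 W=0
Move 8: W@(3,4) -> caps B=0 W=1
Move 9: B@(0,1) -> caps B=0 W=1
Move 10: W@(0,4) -> caps B=0 W=1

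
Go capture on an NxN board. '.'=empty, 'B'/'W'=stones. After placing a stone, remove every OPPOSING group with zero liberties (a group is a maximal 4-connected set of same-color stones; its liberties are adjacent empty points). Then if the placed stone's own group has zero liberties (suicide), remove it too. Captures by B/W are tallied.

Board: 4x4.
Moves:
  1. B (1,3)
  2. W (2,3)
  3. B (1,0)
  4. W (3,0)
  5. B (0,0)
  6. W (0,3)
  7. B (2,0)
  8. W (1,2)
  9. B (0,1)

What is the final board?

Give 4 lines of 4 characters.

Move 1: B@(1,3) -> caps B=0 W=0
Move 2: W@(2,3) -> caps B=0 W=0
Move 3: B@(1,0) -> caps B=0 W=0
Move 4: W@(3,0) -> caps B=0 W=0
Move 5: B@(0,0) -> caps B=0 W=0
Move 6: W@(0,3) -> caps B=0 W=0
Move 7: B@(2,0) -> caps B=0 W=0
Move 8: W@(1,2) -> caps B=0 W=1
Move 9: B@(0,1) -> caps B=0 W=1

Answer: BB.W
B.W.
B..W
W...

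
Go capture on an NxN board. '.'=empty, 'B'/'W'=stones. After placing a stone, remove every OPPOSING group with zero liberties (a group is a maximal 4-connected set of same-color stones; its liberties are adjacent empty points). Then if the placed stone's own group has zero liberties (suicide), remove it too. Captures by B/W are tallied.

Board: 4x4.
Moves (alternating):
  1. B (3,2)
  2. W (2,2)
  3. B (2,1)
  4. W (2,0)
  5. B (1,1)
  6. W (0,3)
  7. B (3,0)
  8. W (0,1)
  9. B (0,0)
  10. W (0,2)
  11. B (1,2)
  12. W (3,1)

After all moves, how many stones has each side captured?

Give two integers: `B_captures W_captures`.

Move 1: B@(3,2) -> caps B=0 W=0
Move 2: W@(2,2) -> caps B=0 W=0
Move 3: B@(2,1) -> caps B=0 W=0
Move 4: W@(2,0) -> caps B=0 W=0
Move 5: B@(1,1) -> caps B=0 W=0
Move 6: W@(0,3) -> caps B=0 W=0
Move 7: B@(3,0) -> caps B=0 W=0
Move 8: W@(0,1) -> caps B=0 W=0
Move 9: B@(0,0) -> caps B=0 W=0
Move 10: W@(0,2) -> caps B=0 W=0
Move 11: B@(1,2) -> caps B=0 W=0
Move 12: W@(3,1) -> caps B=0 W=1

Answer: 0 1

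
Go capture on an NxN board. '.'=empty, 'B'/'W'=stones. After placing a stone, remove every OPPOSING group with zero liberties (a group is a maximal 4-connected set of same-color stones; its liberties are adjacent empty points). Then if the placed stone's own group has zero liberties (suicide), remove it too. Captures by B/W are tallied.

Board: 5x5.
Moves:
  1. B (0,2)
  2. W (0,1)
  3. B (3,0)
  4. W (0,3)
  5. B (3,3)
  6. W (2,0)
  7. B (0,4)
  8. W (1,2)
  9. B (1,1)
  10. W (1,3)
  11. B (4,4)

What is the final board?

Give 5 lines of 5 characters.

Move 1: B@(0,2) -> caps B=0 W=0
Move 2: W@(0,1) -> caps B=0 W=0
Move 3: B@(3,0) -> caps B=0 W=0
Move 4: W@(0,3) -> caps B=0 W=0
Move 5: B@(3,3) -> caps B=0 W=0
Move 6: W@(2,0) -> caps B=0 W=0
Move 7: B@(0,4) -> caps B=0 W=0
Move 8: W@(1,2) -> caps B=0 W=1
Move 9: B@(1,1) -> caps B=0 W=1
Move 10: W@(1,3) -> caps B=0 W=1
Move 11: B@(4,4) -> caps B=0 W=1

Answer: .W.WB
.BWW.
W....
B..B.
....B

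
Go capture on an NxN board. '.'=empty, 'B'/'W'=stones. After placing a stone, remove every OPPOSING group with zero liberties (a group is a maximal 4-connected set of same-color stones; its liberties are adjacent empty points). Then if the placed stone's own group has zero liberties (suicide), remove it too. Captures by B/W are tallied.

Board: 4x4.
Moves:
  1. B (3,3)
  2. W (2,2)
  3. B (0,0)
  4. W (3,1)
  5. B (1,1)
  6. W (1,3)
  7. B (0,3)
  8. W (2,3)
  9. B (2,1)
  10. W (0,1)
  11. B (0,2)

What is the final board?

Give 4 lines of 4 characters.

Answer: B.BB
.B.W
.BWW
.W.B

Derivation:
Move 1: B@(3,3) -> caps B=0 W=0
Move 2: W@(2,2) -> caps B=0 W=0
Move 3: B@(0,0) -> caps B=0 W=0
Move 4: W@(3,1) -> caps B=0 W=0
Move 5: B@(1,1) -> caps B=0 W=0
Move 6: W@(1,3) -> caps B=0 W=0
Move 7: B@(0,3) -> caps B=0 W=0
Move 8: W@(2,3) -> caps B=0 W=0
Move 9: B@(2,1) -> caps B=0 W=0
Move 10: W@(0,1) -> caps B=0 W=0
Move 11: B@(0,2) -> caps B=1 W=0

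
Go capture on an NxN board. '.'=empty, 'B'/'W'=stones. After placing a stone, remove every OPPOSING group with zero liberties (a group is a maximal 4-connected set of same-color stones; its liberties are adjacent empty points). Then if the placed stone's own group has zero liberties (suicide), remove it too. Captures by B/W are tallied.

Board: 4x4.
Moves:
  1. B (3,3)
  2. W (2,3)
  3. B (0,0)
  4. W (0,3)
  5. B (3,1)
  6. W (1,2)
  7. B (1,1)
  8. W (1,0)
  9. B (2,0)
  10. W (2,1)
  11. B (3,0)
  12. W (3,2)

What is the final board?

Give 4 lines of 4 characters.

Move 1: B@(3,3) -> caps B=0 W=0
Move 2: W@(2,3) -> caps B=0 W=0
Move 3: B@(0,0) -> caps B=0 W=0
Move 4: W@(0,3) -> caps B=0 W=0
Move 5: B@(3,1) -> caps B=0 W=0
Move 6: W@(1,2) -> caps B=0 W=0
Move 7: B@(1,1) -> caps B=0 W=0
Move 8: W@(1,0) -> caps B=0 W=0
Move 9: B@(2,0) -> caps B=1 W=0
Move 10: W@(2,1) -> caps B=1 W=0
Move 11: B@(3,0) -> caps B=1 W=0
Move 12: W@(3,2) -> caps B=1 W=1

Answer: B..W
.BW.
BW.W
BBW.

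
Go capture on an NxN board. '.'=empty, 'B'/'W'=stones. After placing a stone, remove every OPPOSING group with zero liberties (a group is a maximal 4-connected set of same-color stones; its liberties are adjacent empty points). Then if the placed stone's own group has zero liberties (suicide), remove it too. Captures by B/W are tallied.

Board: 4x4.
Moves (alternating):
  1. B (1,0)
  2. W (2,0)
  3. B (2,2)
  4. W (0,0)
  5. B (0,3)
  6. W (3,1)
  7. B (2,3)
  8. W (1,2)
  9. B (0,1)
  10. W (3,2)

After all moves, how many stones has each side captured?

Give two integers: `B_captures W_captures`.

Answer: 1 0

Derivation:
Move 1: B@(1,0) -> caps B=0 W=0
Move 2: W@(2,0) -> caps B=0 W=0
Move 3: B@(2,2) -> caps B=0 W=0
Move 4: W@(0,0) -> caps B=0 W=0
Move 5: B@(0,3) -> caps B=0 W=0
Move 6: W@(3,1) -> caps B=0 W=0
Move 7: B@(2,3) -> caps B=0 W=0
Move 8: W@(1,2) -> caps B=0 W=0
Move 9: B@(0,1) -> caps B=1 W=0
Move 10: W@(3,2) -> caps B=1 W=0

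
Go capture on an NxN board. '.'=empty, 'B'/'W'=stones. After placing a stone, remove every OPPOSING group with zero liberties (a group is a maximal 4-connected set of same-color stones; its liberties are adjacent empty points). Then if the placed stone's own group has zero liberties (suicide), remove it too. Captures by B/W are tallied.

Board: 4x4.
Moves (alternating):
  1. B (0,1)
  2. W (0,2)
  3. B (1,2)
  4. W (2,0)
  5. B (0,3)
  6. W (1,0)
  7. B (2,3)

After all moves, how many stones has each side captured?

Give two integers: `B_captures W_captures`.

Move 1: B@(0,1) -> caps B=0 W=0
Move 2: W@(0,2) -> caps B=0 W=0
Move 3: B@(1,2) -> caps B=0 W=0
Move 4: W@(2,0) -> caps B=0 W=0
Move 5: B@(0,3) -> caps B=1 W=0
Move 6: W@(1,0) -> caps B=1 W=0
Move 7: B@(2,3) -> caps B=1 W=0

Answer: 1 0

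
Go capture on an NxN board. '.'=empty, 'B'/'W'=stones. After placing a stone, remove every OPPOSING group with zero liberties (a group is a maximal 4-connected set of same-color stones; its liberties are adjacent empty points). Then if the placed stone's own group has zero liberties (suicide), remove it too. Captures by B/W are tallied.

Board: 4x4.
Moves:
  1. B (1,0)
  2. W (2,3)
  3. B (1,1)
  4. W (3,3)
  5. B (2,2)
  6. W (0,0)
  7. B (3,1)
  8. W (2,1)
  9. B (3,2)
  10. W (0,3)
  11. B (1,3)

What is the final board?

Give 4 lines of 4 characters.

Answer: W..W
BB.B
.WB.
.BB.

Derivation:
Move 1: B@(1,0) -> caps B=0 W=0
Move 2: W@(2,3) -> caps B=0 W=0
Move 3: B@(1,1) -> caps B=0 W=0
Move 4: W@(3,3) -> caps B=0 W=0
Move 5: B@(2,2) -> caps B=0 W=0
Move 6: W@(0,0) -> caps B=0 W=0
Move 7: B@(3,1) -> caps B=0 W=0
Move 8: W@(2,1) -> caps B=0 W=0
Move 9: B@(3,2) -> caps B=0 W=0
Move 10: W@(0,3) -> caps B=0 W=0
Move 11: B@(1,3) -> caps B=2 W=0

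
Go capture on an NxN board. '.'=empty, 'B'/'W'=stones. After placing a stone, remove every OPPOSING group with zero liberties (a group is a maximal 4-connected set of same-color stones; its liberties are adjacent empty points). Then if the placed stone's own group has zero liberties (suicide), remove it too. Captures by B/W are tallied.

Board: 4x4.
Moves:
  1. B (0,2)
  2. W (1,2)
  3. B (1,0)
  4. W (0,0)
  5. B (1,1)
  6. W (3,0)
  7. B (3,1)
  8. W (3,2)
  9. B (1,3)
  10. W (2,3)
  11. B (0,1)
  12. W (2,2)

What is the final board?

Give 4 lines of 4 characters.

Move 1: B@(0,2) -> caps B=0 W=0
Move 2: W@(1,2) -> caps B=0 W=0
Move 3: B@(1,0) -> caps B=0 W=0
Move 4: W@(0,0) -> caps B=0 W=0
Move 5: B@(1,1) -> caps B=0 W=0
Move 6: W@(3,0) -> caps B=0 W=0
Move 7: B@(3,1) -> caps B=0 W=0
Move 8: W@(3,2) -> caps B=0 W=0
Move 9: B@(1,3) -> caps B=0 W=0
Move 10: W@(2,3) -> caps B=0 W=0
Move 11: B@(0,1) -> caps B=1 W=0
Move 12: W@(2,2) -> caps B=1 W=0

Answer: .BB.
BBWB
..WW
WBW.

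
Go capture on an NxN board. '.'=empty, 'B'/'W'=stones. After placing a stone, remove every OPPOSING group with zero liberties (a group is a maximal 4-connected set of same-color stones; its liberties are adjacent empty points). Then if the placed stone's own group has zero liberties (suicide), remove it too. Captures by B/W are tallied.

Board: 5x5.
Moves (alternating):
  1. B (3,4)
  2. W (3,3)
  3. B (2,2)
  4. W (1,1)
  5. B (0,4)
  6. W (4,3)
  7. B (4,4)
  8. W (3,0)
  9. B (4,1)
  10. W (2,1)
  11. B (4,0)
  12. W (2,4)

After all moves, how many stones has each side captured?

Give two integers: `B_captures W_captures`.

Move 1: B@(3,4) -> caps B=0 W=0
Move 2: W@(3,3) -> caps B=0 W=0
Move 3: B@(2,2) -> caps B=0 W=0
Move 4: W@(1,1) -> caps B=0 W=0
Move 5: B@(0,4) -> caps B=0 W=0
Move 6: W@(4,3) -> caps B=0 W=0
Move 7: B@(4,4) -> caps B=0 W=0
Move 8: W@(3,0) -> caps B=0 W=0
Move 9: B@(4,1) -> caps B=0 W=0
Move 10: W@(2,1) -> caps B=0 W=0
Move 11: B@(4,0) -> caps B=0 W=0
Move 12: W@(2,4) -> caps B=0 W=2

Answer: 0 2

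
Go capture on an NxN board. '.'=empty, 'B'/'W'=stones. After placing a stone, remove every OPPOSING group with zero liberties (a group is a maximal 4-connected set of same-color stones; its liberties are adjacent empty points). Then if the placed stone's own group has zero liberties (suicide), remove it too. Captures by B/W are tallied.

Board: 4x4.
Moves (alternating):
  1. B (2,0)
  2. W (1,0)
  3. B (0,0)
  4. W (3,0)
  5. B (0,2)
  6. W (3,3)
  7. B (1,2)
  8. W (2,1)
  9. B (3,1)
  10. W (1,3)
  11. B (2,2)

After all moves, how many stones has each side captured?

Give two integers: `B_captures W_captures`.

Move 1: B@(2,0) -> caps B=0 W=0
Move 2: W@(1,0) -> caps B=0 W=0
Move 3: B@(0,0) -> caps B=0 W=0
Move 4: W@(3,0) -> caps B=0 W=0
Move 5: B@(0,2) -> caps B=0 W=0
Move 6: W@(3,3) -> caps B=0 W=0
Move 7: B@(1,2) -> caps B=0 W=0
Move 8: W@(2,1) -> caps B=0 W=1
Move 9: B@(3,1) -> caps B=0 W=1
Move 10: W@(1,3) -> caps B=0 W=1
Move 11: B@(2,2) -> caps B=0 W=1

Answer: 0 1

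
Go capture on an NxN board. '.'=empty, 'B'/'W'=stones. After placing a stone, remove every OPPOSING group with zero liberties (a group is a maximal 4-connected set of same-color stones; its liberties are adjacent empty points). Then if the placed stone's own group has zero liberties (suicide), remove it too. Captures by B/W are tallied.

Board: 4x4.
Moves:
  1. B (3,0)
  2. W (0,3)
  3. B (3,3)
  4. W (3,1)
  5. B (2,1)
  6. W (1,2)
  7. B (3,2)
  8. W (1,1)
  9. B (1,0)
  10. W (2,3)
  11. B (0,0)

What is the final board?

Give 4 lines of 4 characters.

Move 1: B@(3,0) -> caps B=0 W=0
Move 2: W@(0,3) -> caps B=0 W=0
Move 3: B@(3,3) -> caps B=0 W=0
Move 4: W@(3,1) -> caps B=0 W=0
Move 5: B@(2,1) -> caps B=0 W=0
Move 6: W@(1,2) -> caps B=0 W=0
Move 7: B@(3,2) -> caps B=1 W=0
Move 8: W@(1,1) -> caps B=1 W=0
Move 9: B@(1,0) -> caps B=1 W=0
Move 10: W@(2,3) -> caps B=1 W=0
Move 11: B@(0,0) -> caps B=1 W=0

Answer: B..W
BWW.
.B.W
B.BB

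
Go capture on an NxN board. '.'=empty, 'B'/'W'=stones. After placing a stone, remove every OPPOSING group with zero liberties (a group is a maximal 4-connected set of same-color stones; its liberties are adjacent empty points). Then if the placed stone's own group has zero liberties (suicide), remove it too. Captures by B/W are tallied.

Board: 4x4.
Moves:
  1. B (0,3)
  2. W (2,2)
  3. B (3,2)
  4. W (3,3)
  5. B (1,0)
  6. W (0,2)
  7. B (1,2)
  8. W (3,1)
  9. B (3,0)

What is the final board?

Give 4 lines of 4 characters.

Move 1: B@(0,3) -> caps B=0 W=0
Move 2: W@(2,2) -> caps B=0 W=0
Move 3: B@(3,2) -> caps B=0 W=0
Move 4: W@(3,3) -> caps B=0 W=0
Move 5: B@(1,0) -> caps B=0 W=0
Move 6: W@(0,2) -> caps B=0 W=0
Move 7: B@(1,2) -> caps B=0 W=0
Move 8: W@(3,1) -> caps B=0 W=1
Move 9: B@(3,0) -> caps B=0 W=1

Answer: ..WB
B.B.
..W.
BW.W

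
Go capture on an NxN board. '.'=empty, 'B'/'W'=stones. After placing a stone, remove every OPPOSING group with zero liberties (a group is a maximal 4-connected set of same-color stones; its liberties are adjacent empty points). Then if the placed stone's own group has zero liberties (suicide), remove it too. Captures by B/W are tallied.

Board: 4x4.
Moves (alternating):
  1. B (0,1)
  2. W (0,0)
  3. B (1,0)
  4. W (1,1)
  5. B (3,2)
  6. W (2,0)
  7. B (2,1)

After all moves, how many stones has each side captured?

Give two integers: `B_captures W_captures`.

Answer: 1 0

Derivation:
Move 1: B@(0,1) -> caps B=0 W=0
Move 2: W@(0,0) -> caps B=0 W=0
Move 3: B@(1,0) -> caps B=1 W=0
Move 4: W@(1,1) -> caps B=1 W=0
Move 5: B@(3,2) -> caps B=1 W=0
Move 6: W@(2,0) -> caps B=1 W=0
Move 7: B@(2,1) -> caps B=1 W=0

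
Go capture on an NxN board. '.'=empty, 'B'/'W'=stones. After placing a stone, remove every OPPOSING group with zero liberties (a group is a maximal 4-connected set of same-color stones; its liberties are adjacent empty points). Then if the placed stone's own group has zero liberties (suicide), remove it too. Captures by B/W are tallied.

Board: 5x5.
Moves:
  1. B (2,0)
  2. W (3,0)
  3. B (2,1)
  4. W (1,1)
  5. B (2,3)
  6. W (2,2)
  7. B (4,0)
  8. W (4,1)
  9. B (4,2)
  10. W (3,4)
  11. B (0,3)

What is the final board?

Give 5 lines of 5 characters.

Answer: ...B.
.W...
BBWB.
W...W
.WB..

Derivation:
Move 1: B@(2,0) -> caps B=0 W=0
Move 2: W@(3,0) -> caps B=0 W=0
Move 3: B@(2,1) -> caps B=0 W=0
Move 4: W@(1,1) -> caps B=0 W=0
Move 5: B@(2,3) -> caps B=0 W=0
Move 6: W@(2,2) -> caps B=0 W=0
Move 7: B@(4,0) -> caps B=0 W=0
Move 8: W@(4,1) -> caps B=0 W=1
Move 9: B@(4,2) -> caps B=0 W=1
Move 10: W@(3,4) -> caps B=0 W=1
Move 11: B@(0,3) -> caps B=0 W=1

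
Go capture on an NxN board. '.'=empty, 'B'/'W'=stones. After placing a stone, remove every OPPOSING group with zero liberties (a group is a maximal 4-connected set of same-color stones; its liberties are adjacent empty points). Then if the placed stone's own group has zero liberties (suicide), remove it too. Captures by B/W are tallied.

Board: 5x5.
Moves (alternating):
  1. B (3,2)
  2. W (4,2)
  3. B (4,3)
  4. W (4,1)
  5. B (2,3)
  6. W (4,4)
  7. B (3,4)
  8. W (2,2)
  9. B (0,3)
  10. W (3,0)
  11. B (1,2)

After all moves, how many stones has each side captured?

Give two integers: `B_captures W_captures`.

Answer: 1 0

Derivation:
Move 1: B@(3,2) -> caps B=0 W=0
Move 2: W@(4,2) -> caps B=0 W=0
Move 3: B@(4,3) -> caps B=0 W=0
Move 4: W@(4,1) -> caps B=0 W=0
Move 5: B@(2,3) -> caps B=0 W=0
Move 6: W@(4,4) -> caps B=0 W=0
Move 7: B@(3,4) -> caps B=1 W=0
Move 8: W@(2,2) -> caps B=1 W=0
Move 9: B@(0,3) -> caps B=1 W=0
Move 10: W@(3,0) -> caps B=1 W=0
Move 11: B@(1,2) -> caps B=1 W=0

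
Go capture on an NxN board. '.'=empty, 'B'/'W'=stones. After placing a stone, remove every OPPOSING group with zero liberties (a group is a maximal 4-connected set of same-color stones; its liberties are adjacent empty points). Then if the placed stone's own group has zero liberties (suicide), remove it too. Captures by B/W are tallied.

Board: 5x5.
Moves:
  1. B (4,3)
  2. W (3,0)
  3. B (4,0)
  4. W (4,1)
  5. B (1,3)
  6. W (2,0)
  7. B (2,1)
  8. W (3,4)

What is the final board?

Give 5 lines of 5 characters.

Answer: .....
...B.
WB...
W...W
.W.B.

Derivation:
Move 1: B@(4,3) -> caps B=0 W=0
Move 2: W@(3,0) -> caps B=0 W=0
Move 3: B@(4,0) -> caps B=0 W=0
Move 4: W@(4,1) -> caps B=0 W=1
Move 5: B@(1,3) -> caps B=0 W=1
Move 6: W@(2,0) -> caps B=0 W=1
Move 7: B@(2,1) -> caps B=0 W=1
Move 8: W@(3,4) -> caps B=0 W=1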